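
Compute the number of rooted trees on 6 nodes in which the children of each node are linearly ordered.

A rooted plane tree on 6 nodes has 5 edges, and such trees are counted by C_5.
C_5 = C_4 · 2(2·4+1)/(4+2) = 14 · 18/6 = 42.

42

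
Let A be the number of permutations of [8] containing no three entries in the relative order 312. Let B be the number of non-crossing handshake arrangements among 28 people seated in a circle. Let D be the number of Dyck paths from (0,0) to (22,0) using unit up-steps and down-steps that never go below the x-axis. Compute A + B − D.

Permutations of [n] avoiding any single length-3 pattern are counted by C_n; here n = 8. So A = C_8 = 1430.
Non-crossing handshake pairings of 2n people are counted by C_n; 28 people gives n = 14. So B = C_14 = 2674440.
Paths of 11 up- and 11 down-steps that never dip below the axis are Dyck paths; their count is C_11. So D = C_11 = 58786.
A + B − D = 1430 + 2674440 − 58786 = 2617084.

2617084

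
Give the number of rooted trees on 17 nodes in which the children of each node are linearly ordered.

35357670

A rooted plane tree on 17 nodes has 16 edges, and such trees are counted by C_16.
C_16 = C_15 · 2(2·15+1)/(15+2) = 9694845 · 62/17 = 35357670.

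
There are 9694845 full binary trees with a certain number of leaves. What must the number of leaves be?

Full binary trees with L leaves are counted by C_{L−1}, and C_15 = 9694845.
So the index is 15, and the number of leaves is 15 + 1 = 16.

16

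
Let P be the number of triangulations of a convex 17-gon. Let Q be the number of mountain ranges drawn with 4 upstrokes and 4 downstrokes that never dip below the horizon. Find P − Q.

9694831

Triangulations of a convex m-gon are counted by C_{m−2}; with m = 17 this is C_15. So P = C_15 = 9694845.
A Dyck path with 4 up-steps and 4 down-steps has semilength 4, so there are C_4 of them. So Q = C_4 = 14.
P − Q = 9694845 − 14 = 9694831.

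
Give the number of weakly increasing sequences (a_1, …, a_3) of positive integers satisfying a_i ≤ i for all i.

Such sub-staircase sequences of length n are counted by C_n; here n = 3.
C_3 = C(6,3)/4 = 20/4 = 5.

5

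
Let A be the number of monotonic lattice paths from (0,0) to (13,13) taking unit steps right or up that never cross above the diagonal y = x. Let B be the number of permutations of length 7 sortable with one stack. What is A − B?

742471

Monotone paths in an n×n grid that stay weakly below the diagonal are counted by C_n; here n = 13. So A = C_13 = 742900.
By Knuth's characterisation, the stack-sortable permutations of length 7 are the 231-avoiders, numbering C_7. So B = C_7 = 429.
A − B = 742900 − 429 = 742471.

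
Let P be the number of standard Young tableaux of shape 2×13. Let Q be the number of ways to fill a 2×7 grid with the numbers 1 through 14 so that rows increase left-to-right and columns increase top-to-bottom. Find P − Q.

742471

Standard Young tableaux of shape 2×n are counted by C_n; here n = 13. So P = C_13 = 742900.
Standard Young tableaux of shape 2×n are counted by C_n; here n = 7. So Q = C_7 = 429.
P − Q = 742900 − 429 = 742471.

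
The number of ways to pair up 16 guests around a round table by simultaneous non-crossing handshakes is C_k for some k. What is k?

8

Non-crossing handshake pairings of 2n people are counted by C_n; 16 people gives n = 8.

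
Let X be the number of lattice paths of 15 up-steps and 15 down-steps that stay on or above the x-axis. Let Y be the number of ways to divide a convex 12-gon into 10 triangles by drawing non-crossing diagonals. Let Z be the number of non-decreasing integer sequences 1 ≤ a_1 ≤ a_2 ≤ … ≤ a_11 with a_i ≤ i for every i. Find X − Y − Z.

Dyck paths of semilength n (length 2n) are counted by C_n; here n = 15. So X = C_15 = 9694845.
A convex 12-gon is triangulated into 10 triangles, and the number of such triangulations is the Catalan number C_{12−2} = C_10. So Y = C_10 = 16796.
Weakly increasing sequences with a_i ≤ i biject with Dyck paths of semilength 11, so there are C_11. So Z = C_11 = 58786.
X − Y − Z = 9694845 − 16796 − 58786 = 9619263.

9619263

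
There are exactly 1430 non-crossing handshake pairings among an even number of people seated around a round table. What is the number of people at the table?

16

Non-crossing handshake pairings of 2n people are counted by C_n. Since C_8 = 1430, the index is 8.
So n = 8, and there are 2n = 16 people.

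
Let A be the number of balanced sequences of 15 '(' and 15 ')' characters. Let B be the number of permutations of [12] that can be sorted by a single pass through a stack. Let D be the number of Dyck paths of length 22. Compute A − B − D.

9428047

A balanced arrangement of 15 bracket pairs is a Dyck word of semilength 15, so the count is C_15. So A = C_15 = 9694845.
Stack-sortable permutations are exactly the 231-avoiding ones, counted by C_n; here n = 12. So B = C_12 = 208012.
A Dyck path with 11 up-steps and 11 down-steps has semilength 11, so there are C_11 of them. So D = C_11 = 58786.
A − B − D = 9694845 − 208012 − 58786 = 9428047.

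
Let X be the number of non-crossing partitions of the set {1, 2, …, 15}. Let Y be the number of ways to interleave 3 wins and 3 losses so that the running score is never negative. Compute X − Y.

9694840

The non-crossing partitions of [15] form a lattice of size C_15. So X = C_15 = 9694845.
Reading a vote for the leader as '(' and for the other as ')' turns such a sequence into a balanced string of 3 pairs, so the count is C_3. So Y = C_3 = 5.
X − Y = 9694845 − 5 = 9694840.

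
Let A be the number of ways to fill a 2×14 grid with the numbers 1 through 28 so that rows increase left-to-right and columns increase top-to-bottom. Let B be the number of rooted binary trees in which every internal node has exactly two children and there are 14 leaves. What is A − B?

1931540

Standard Young tableaux of shape 2×n are counted by C_n; here n = 14. So A = C_14 = 2674440.
Full binary trees with 14 leaves have 14−1 = 13 internal nodes, so there are C_13 of them. So B = C_13 = 742900.
A − B = 2674440 − 742900 = 1931540.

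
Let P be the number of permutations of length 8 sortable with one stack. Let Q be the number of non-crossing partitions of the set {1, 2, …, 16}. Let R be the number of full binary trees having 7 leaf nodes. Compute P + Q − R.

35358968

Stack-sortable permutations are exactly the 231-avoiding ones, counted by C_n; here n = 8. So P = C_8 = 1430.
The non-crossing partitions of [16] form a lattice of size C_16. So Q = C_16 = 35357670.
A full binary tree with L leaves has L−1 internal nodes and is counted by C_{L−1}; L = 7 gives C_6. So R = C_6 = 132.
P + Q − R = 1430 + 35357670 − 132 = 35358968.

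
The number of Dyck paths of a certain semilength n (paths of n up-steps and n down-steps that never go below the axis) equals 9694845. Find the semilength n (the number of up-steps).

Dyck paths of semilength n are counted by C_n. The Catalan number equal to 9694845 is C_15.

15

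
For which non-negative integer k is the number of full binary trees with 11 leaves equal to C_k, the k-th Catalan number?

10

A full binary tree with L leaves has L−1 internal nodes and is counted by C_{L−1}; L = 11 gives C_10.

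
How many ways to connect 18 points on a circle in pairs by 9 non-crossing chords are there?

4862

Non-crossing perfect matchings of 2n points on a circle are counted by C_n; with 18 points, n = 9.
C_9 = C_8 · 2(2·8+1)/(8+2) = 1430 · 34/10 = 4862.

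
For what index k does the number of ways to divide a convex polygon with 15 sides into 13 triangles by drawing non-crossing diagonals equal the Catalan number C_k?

13

Triangulations of a convex m-gon are counted by C_{m−2}; with m = 15 this is C_13.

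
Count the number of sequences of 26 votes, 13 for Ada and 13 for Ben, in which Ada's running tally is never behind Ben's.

742900

Ballot sequences with n votes each where one side never trails are Dyck words, counted by C_n; here n = 13.
C_13 = C(26,13)/14 = 10400600/14 = 742900.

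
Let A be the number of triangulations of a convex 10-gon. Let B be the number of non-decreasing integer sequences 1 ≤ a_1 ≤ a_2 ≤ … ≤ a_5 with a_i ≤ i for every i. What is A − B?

1388

The number of triangulations of a 10-gon is the Catalan number C_8 (index = sides − 2). So A = C_8 = 1430.
Such sub-staircase sequences of length n are counted by C_n; here n = 5. So B = C_5 = 42.
A − B = 1430 − 42 = 1388.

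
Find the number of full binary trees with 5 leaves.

A full binary tree with L leaves has L−1 internal nodes and is counted by C_{L−1}; L = 5 gives C_4.
C_4 = 14.

14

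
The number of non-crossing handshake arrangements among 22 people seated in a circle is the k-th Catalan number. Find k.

With 22 = 2·11 people, non-crossing handshake pairings are non-crossing perfect matchings on a circle, counted by C_11.

11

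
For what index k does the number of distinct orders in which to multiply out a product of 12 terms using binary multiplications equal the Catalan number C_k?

Ways to associate a product of 12 factors correspond to binary trees on 12 leaves, so the count is C_11.

11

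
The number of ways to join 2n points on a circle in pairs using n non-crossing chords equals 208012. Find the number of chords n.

Non-crossing pairings of 2n points on a circle are counted by C_n. The Catalan number equal to 208012 is C_12.

12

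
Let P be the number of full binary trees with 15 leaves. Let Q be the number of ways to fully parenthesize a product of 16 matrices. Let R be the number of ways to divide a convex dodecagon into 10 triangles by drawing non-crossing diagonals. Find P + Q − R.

Full binary trees with 15 leaves have 15−1 = 14 internal nodes, so there are C_14 of them. So P = C_14 = 2674440.
Ways to associate a product of 16 factors correspond to binary trees on 16 leaves, so the count is C_15. So Q = C_15 = 9694845.
Triangulations of a convex m-gon are counted by C_{m−2}; with m = 12 this is C_10. So R = C_10 = 16796.
P + Q − R = 2674440 + 9694845 − 16796 = 12352489.

12352489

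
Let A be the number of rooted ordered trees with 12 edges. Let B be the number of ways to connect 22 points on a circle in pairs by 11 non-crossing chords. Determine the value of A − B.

A rooted plane tree with 12 edges has 13 nodes, and the count is C_12. So A = C_12 = 208012.
Non-crossing perfect matchings of 2n points on a circle are counted by C_n; with 22 points, n = 11. So B = C_11 = 58786.
A − B = 208012 − 58786 = 149226.

149226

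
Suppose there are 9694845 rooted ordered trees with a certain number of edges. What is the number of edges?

15

Rooted ordered trees with n edges are counted by C_n. The Catalan number equal to 9694845 is C_15.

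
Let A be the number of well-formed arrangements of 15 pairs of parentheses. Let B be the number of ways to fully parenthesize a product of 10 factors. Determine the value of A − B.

Balanced strings of n pairs of brackets are counted by C_n; here n = 15. So A = C_15 = 9694845.
Ways to associate a product of 10 factors correspond to binary trees on 10 leaves, so the count is C_9. So B = C_9 = 4862.
A − B = 9694845 − 4862 = 9689983.

9689983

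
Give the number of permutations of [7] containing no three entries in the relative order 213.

Permutations of [n] avoiding any single length-3 pattern are counted by C_n; here n = 7.
C_7 = C(14,7)/8 = 3432/8 = 429.

429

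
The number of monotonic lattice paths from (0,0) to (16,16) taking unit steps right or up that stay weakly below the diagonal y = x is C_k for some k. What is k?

Sub-diagonal monotone paths from (0,0) to (16,16) biject with Dyck paths of semilength 16, giving C_16.

16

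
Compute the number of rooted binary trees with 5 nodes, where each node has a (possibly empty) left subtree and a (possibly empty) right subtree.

There are C_n binary search tree shapes on n keys; with n = 5 that is C_5.
C_5 = C_4 · 2(2·4+1)/(4+2) = 14 · 18/6 = 42.

42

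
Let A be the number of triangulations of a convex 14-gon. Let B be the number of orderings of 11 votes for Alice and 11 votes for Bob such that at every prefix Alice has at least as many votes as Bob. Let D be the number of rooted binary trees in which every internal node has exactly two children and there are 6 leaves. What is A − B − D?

A convex 14-gon is triangulated into 12 triangles, and the number of such triangulations is the Catalan number C_{14−2} = C_12. So A = C_12 = 208012.
Ballot sequences with n votes each where one side never trails are Dyck words, counted by C_n; here n = 11. So B = C_11 = 58786.
Full binary trees with 6 leaves have 6−1 = 5 internal nodes, so there are C_5 of them. So D = C_5 = 42.
A − B − D = 208012 − 58786 − 42 = 149184.

149184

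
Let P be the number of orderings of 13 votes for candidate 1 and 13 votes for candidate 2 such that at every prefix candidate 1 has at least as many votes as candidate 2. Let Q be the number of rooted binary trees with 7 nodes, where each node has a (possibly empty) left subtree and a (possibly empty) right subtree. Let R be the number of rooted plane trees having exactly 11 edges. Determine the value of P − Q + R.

801257

Reading a vote for the leader as '(' and for the other as ')' turns such a sequence into a balanced string of 13 pairs, so the count is C_13. So P = C_13 = 742900.
There are C_n binary search tree shapes on n keys; with n = 7 that is C_7. So Q = C_7 = 429.
Rooted ordered trees with n edges are counted by C_n; here n = 11. So R = C_11 = 58786.
P − Q + R = 742900 − 429 + 58786 = 801257.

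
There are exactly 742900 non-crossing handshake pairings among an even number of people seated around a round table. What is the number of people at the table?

26

Non-crossing handshake pairings of 2n people are counted by C_n; 742900 = C_13.
So n = 13, and there are 2n = 26 people.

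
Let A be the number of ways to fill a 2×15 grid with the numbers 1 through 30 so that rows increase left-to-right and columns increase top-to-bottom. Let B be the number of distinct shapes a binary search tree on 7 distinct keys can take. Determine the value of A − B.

Standard Young tableaux of shape 2×n are counted by C_n; here n = 15. So A = C_15 = 9694845.
There are C_n binary search tree shapes on n keys; with n = 7 that is C_7. So B = C_7 = 429.
A − B = 9694845 − 429 = 9694416.

9694416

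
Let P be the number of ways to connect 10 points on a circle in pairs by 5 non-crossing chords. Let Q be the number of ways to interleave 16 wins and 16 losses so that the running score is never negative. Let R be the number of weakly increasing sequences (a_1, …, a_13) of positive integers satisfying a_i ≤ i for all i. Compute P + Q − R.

34614812

Pairing 10 circle points by 5 non-crossing chords gives C_5 matchings. So P = C_5 = 42.
Reading a vote for the leader as '(' and for the other as ')' turns such a sequence into a balanced string of 16 pairs, so the count is C_16. So Q = C_16 = 35357670.
Such sub-staircase sequences of length n are counted by C_n; here n = 13. So R = C_13 = 742900.
P + Q − R = 42 + 35357670 − 742900 = 34614812.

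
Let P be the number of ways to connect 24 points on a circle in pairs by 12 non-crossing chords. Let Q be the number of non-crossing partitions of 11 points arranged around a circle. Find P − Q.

149226

Pairing 24 circle points by 12 non-crossing chords gives C_12 matchings. So P = C_12 = 208012.
The non-crossing partitions of [11] form a lattice of size C_11. So Q = C_11 = 58786.
P − Q = 208012 − 58786 = 149226.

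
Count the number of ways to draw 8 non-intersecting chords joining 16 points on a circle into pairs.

1430

Pairing 16 circle points by 8 non-crossing chords gives C_8 matchings.
C_8 = C(16,8)/9 = 12870/9 = 1430.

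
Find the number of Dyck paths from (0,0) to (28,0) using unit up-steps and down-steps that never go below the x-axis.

2674440

Dyck paths of semilength n (length 2n) are counted by C_n; here n = 14.
C_14 = C(28,14)/15 = 40116600/15 = 2674440.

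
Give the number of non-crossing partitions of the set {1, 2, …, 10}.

16796

Non-crossing partitions of an n-element set are counted by C_n; here n = 10.
C_10 = C_9 · 2(2·9+1)/(9+2) = 4862 · 38/11 = 16796.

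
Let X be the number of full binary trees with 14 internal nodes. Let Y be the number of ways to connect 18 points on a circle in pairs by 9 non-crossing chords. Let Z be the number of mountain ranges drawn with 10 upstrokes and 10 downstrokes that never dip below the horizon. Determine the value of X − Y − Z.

2652782

The number of full binary trees on 14 internal nodes is the Catalan number C_14. So X = C_14 = 2674440.
Non-crossing perfect matchings of 2n points on a circle are counted by C_n; with 18 points, n = 9. So Y = C_9 = 4862.
A Dyck path with 10 up-steps and 10 down-steps has semilength 10, so there are C_10 of them. So Z = C_10 = 16796.
X − Y − Z = 2674440 − 4862 − 16796 = 2652782.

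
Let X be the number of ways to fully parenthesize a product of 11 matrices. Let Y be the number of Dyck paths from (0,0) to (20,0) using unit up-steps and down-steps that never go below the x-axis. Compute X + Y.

Ways to associate a product of 11 factors correspond to binary trees on 11 leaves, so the count is C_10. So X = C_10 = 16796.
A Dyck path with 10 up-steps and 10 down-steps has semilength 10, so there are C_10 of them. So Y = C_10 = 16796.
X + Y = 16796 + 16796 = 33592.

33592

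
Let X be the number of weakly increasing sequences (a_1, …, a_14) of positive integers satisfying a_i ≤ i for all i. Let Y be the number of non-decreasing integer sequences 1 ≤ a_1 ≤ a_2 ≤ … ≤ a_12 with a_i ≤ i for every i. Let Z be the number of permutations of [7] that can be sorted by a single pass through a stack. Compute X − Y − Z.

2465999

Such sub-staircase sequences of length n are counted by C_n; here n = 14. So X = C_14 = 2674440.
Such sub-staircase sequences of length n are counted by C_n; here n = 12. So Y = C_12 = 208012.
By Knuth's characterisation, the stack-sortable permutations of length 7 are the 231-avoiders, numbering C_7. So Z = C_7 = 429.
X − Y − Z = 2674440 − 208012 − 429 = 2465999.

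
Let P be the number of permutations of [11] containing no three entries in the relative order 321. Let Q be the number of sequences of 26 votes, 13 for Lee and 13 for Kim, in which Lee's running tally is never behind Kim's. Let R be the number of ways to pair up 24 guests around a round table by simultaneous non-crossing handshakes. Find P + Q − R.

Permutations of [n] avoiding any single length-3 pattern are counted by C_n; here n = 11. So P = C_11 = 58786.
Ballot sequences with n votes each where one side never trails are Dyck words, counted by C_n; here n = 13. So Q = C_13 = 742900.
With 24 = 2·12 people, non-crossing handshake pairings are non-crossing perfect matchings on a circle, counted by C_12. So R = C_12 = 208012.
P + Q − R = 58786 + 742900 − 208012 = 593674.

593674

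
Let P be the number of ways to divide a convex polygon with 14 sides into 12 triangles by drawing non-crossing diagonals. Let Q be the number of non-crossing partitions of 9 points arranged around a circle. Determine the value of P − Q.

A convex 14-gon is triangulated into 12 triangles, and the number of such triangulations is the Catalan number C_{14−2} = C_12. So P = C_12 = 208012.
The non-crossing partitions of [9] form a lattice of size C_9. So Q = C_9 = 4862.
P − Q = 208012 − 4862 = 203150.

203150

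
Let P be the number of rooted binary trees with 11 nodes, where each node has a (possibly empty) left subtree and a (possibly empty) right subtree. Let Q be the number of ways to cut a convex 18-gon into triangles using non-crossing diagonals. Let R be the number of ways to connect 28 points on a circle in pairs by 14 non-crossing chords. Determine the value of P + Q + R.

Binary trees (left/right distinguished) on n nodes are counted by C_n; here n = 11. So P = C_11 = 58786.
A convex 18-gon is triangulated into 16 triangles, and the number of such triangulations is the Catalan number C_{18−2} = C_16. So Q = C_16 = 35357670.
Non-crossing perfect matchings of 2n points on a circle are counted by C_n; with 28 points, n = 14. So R = C_14 = 2674440.
P + Q + R = 58786 + 35357670 + 2674440 = 38090896.

38090896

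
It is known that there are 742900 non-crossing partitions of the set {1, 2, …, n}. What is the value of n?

Non-crossing partitions of [n] are counted by C_n. The Catalan number equal to 742900 is C_13.

13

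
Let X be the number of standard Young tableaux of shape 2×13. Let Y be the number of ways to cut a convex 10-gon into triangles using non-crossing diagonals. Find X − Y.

741470

By the hook-length formula (or a Dyck-path bijection), SYT of shape 2×13 number C_13. So X = C_13 = 742900.
Triangulations of a convex m-gon are counted by C_{m−2}; with m = 10 this is C_8. So Y = C_8 = 1430.
X − Y = 742900 − 1430 = 741470.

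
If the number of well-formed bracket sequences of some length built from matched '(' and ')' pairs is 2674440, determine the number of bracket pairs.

Balanced strings of n bracket-pairs are counted by C_n. The Catalan number equal to 2674440 is C_14.

14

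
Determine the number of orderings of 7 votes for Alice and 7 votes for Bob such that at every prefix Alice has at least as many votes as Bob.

Reading a vote for the leader as '(' and for the other as ')' turns such a sequence into a balanced string of 7 pairs, so the count is C_7.
C_7 = C_6 · 2(2·6+1)/(6+2) = 132 · 26/8 = 429.

429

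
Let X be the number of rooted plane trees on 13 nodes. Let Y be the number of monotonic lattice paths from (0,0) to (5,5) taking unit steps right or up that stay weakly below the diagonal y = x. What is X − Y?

207970

Rooted ordered (plane) trees on m nodes have m−1 edges and are counted by C_{m−1}; m = 13 gives C_12. So X = C_12 = 208012.
Monotone paths in an n×n grid that stay weakly below the diagonal are counted by C_n; here n = 5. So Y = C_5 = 42.
X − Y = 208012 − 42 = 207970.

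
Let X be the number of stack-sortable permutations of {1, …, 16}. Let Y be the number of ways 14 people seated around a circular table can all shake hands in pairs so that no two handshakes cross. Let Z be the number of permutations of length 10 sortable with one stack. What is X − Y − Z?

35340445

By Knuth's characterisation, the stack-sortable permutations of length 16 are the 231-avoiders, numbering C_16. So X = C_16 = 35357670.
Non-crossing handshake pairings of 2n people are counted by C_n; 14 people gives n = 7. So Y = C_7 = 429.
Stack-sortable permutations are exactly the 231-avoiding ones, counted by C_n; here n = 10. So Z = C_10 = 16796.
X − Y − Z = 35357670 − 429 − 16796 = 35340445.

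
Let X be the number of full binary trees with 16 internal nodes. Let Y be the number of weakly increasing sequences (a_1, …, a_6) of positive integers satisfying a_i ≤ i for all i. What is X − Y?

35357538

The number of full binary trees on 16 internal nodes is the Catalan number C_16. So X = C_16 = 35357670.
Such sub-staircase sequences of length n are counted by C_n; here n = 6. So Y = C_6 = 132.
X − Y = 35357670 − 132 = 35357538.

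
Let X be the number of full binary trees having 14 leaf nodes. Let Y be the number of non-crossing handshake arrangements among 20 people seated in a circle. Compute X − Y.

726104

A full binary tree with L leaves has L−1 internal nodes and is counted by C_{L−1}; L = 14 gives C_13. So X = C_13 = 742900.
Non-crossing handshake pairings of 2n people are counted by C_n; 20 people gives n = 10. So Y = C_10 = 16796.
X − Y = 742900 − 16796 = 726104.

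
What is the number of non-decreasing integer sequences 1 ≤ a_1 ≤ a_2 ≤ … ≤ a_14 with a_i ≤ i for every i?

Weakly increasing sequences with a_i ≤ i biject with Dyck paths of semilength 14, so there are C_14.
C_14 = C(28,14)/15 = 40116600/15 = 2674440.

2674440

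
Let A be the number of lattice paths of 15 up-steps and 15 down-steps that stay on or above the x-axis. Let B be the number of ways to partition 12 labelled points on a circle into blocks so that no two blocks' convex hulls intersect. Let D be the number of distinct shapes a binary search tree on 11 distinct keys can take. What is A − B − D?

9428047

Dyck paths of semilength n (length 2n) are counted by C_n; here n = 15. So A = C_15 = 9694845.
The non-crossing partitions of [12] form a lattice of size C_12. So B = C_12 = 208012.
Binary trees (left/right distinguished) on n nodes are counted by C_n; here n = 11. So D = C_11 = 58786.
A − B − D = 9694845 − 208012 − 58786 = 9428047.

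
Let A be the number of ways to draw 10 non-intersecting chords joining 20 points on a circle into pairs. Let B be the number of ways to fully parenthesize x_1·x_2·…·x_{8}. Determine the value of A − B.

Non-crossing perfect matchings of 2n points on a circle are counted by C_n; with 20 points, n = 10. So A = C_10 = 16796.
Parenthesizations of m factors correspond to full binary trees with m leaves, counted by C_{m−1}; m = 8 gives C_7. So B = C_7 = 429.
A − B = 16796 − 429 = 16367.

16367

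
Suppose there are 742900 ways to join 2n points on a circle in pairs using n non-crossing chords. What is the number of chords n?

Non-crossing pairings of 2n points on a circle are counted by C_n. Since C_13 = 742900, the index is 13.

13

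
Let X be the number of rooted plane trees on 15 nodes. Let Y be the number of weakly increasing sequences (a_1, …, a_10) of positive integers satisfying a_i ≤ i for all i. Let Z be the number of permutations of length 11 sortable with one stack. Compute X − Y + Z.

Rooted ordered (plane) trees on m nodes have m−1 edges and are counted by C_{m−1}; m = 15 gives C_14. So X = C_14 = 2674440.
Such sub-staircase sequences of length n are counted by C_n; here n = 10. So Y = C_10 = 16796.
Stack-sortable permutations are exactly the 231-avoiding ones, counted by C_n; here n = 11. So Z = C_11 = 58786.
X − Y + Z = 2674440 − 16796 + 58786 = 2716430.

2716430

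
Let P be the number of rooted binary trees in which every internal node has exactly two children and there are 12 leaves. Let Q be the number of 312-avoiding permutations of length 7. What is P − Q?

58357

A full binary tree with L leaves has L−1 internal nodes and is counted by C_{L−1}; L = 12 gives C_11. So P = C_11 = 58786.
For any fixed pattern of length 3, the pattern-avoiding permutations of [7] number C_7. So Q = C_7 = 429.
P − Q = 58786 − 429 = 58357.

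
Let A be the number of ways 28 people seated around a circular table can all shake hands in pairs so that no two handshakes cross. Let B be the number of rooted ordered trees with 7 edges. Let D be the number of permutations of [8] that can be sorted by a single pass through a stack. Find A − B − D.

With 28 = 2·14 people, non-crossing handshake pairings are non-crossing perfect matchings on a circle, counted by C_14. So A = C_14 = 2674440.
A rooted plane tree with 7 edges has 8 nodes, and the count is C_7. So B = C_7 = 429.
Stack-sortable permutations are exactly the 231-avoiding ones, counted by C_n; here n = 8. So D = C_8 = 1430.
A − B − D = 2674440 − 429 − 1430 = 2672581.

2672581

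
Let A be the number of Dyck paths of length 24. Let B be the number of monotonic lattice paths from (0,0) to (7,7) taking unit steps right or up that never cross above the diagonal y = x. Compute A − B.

Dyck paths of semilength n (length 2n) are counted by C_n; here n = 12. So A = C_12 = 208012.
Monotone paths in an n×n grid that stay weakly below the diagonal are counted by C_n; here n = 7. So B = C_7 = 429.
A − B = 208012 − 429 = 207583.

207583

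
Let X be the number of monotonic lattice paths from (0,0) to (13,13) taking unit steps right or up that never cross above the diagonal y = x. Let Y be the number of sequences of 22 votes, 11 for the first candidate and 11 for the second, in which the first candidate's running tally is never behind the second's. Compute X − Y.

684114

Sub-diagonal monotone paths from (0,0) to (13,13) biject with Dyck paths of semilength 13, giving C_13. So X = C_13 = 742900.
Ballot sequences with n votes each where one side never trails are Dyck words, counted by C_n; here n = 11. So Y = C_11 = 58786.
X − Y = 742900 − 58786 = 684114.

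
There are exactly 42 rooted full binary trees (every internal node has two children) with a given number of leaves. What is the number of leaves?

6

Full binary trees with L leaves are counted by C_{L−1}, and C_5 = 42.
So the index is 5, and the number of leaves is 5 + 1 = 6.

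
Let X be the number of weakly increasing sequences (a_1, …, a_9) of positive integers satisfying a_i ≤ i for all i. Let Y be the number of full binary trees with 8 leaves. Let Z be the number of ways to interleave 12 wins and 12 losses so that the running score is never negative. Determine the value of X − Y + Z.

212445

Weakly increasing sequences with a_i ≤ i biject with Dyck paths of semilength 9, so there are C_9. So X = C_9 = 4862.
A full binary tree with L leaves has L−1 internal nodes and is counted by C_{L−1}; L = 8 gives C_7. So Y = C_7 = 429.
Ballot sequences with n votes each where one side never trails are Dyck words, counted by C_n; here n = 12. So Z = C_12 = 208012.
X − Y + Z = 4862 − 429 + 208012 = 212445.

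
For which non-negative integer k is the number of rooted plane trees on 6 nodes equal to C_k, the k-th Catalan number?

A rooted plane tree on 6 nodes has 5 edges, and such trees are counted by C_5.

5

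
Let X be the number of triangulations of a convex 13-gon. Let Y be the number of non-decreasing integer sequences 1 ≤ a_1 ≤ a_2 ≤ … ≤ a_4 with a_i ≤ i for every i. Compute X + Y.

A convex 13-gon is triangulated into 11 triangles, and the number of such triangulations is the Catalan number C_{13−2} = C_11. So X = C_11 = 58786.
Weakly increasing sequences with a_i ≤ i biject with Dyck paths of semilength 4, so there are C_4. So Y = C_4 = 14.
X + Y = 58786 + 14 = 58800.

58800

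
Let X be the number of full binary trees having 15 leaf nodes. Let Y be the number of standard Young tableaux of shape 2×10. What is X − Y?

2657644

Full binary trees with 15 leaves have 15−1 = 14 internal nodes, so there are C_14 of them. So X = C_14 = 2674440.
Standard Young tableaux of shape 2×n are counted by C_n; here n = 10. So Y = C_10 = 16796.
X − Y = 2674440 − 16796 = 2657644.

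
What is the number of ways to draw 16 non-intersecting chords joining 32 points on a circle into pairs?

Pairing 32 circle points by 16 non-crossing chords gives C_16 matchings.
C_16 = C_15 · 2(2·15+1)/(15+2) = 9694845 · 62/17 = 35357670.

35357670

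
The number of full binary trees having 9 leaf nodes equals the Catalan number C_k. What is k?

A full binary tree with L leaves has L−1 internal nodes and is counted by C_{L−1}; L = 9 gives C_8.

8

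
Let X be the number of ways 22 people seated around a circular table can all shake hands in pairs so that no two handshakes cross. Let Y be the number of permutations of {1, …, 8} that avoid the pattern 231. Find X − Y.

57356

Non-crossing handshake pairings of 2n people are counted by C_n; 22 people gives n = 11. So X = C_11 = 58786.
Permutations of [n] avoiding any single length-3 pattern are counted by C_n; here n = 8. So Y = C_8 = 1430.
X − Y = 58786 − 1430 = 57356.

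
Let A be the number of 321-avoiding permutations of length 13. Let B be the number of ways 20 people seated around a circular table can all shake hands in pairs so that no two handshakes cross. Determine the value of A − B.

Permutations of [n] avoiding any single length-3 pattern are counted by C_n; here n = 13. So A = C_13 = 742900.
Non-crossing handshake pairings of 2n people are counted by C_n; 20 people gives n = 10. So B = C_10 = 16796.
A − B = 742900 − 16796 = 726104.

726104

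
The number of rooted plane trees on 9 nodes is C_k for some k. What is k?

Rooted ordered (plane) trees on m nodes have m−1 edges and are counted by C_{m−1}; m = 9 gives C_8.

8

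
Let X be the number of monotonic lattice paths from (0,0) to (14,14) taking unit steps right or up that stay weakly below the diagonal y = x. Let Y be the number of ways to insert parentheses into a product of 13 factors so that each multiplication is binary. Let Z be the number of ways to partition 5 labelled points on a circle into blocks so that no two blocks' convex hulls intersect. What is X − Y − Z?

Sub-diagonal monotone paths from (0,0) to (14,14) biject with Dyck paths of semilength 14, giving C_14. So X = C_14 = 2674440.
Ways to associate a product of 13 factors correspond to binary trees on 13 leaves, so the count is C_12. So Y = C_12 = 208012.
The non-crossing partitions of [5] form a lattice of size C_5. So Z = C_5 = 42.
X − Y − Z = 2674440 − 208012 − 42 = 2466386.

2466386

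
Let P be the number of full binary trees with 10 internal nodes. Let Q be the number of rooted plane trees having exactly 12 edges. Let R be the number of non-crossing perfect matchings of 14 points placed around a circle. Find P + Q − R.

224379

The number of full binary trees on 10 internal nodes is the Catalan number C_10. So P = C_10 = 16796.
A rooted plane tree with 12 edges has 13 nodes, and the count is C_12. So Q = C_12 = 208012.
Non-crossing perfect matchings of 2n points on a circle are counted by C_n; with 14 points, n = 7. So R = C_7 = 429.
P + Q − R = 16796 + 208012 − 429 = 224379.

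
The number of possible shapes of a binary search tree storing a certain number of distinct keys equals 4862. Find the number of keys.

Binary search tree shapes on n keys are counted by C_n; 4862 = C_9.

9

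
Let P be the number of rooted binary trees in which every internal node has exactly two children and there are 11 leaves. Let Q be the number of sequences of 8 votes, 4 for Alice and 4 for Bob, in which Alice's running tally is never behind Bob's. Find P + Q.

A full binary tree with L leaves has L−1 internal nodes and is counted by C_{L−1}; L = 11 gives C_10. So P = C_10 = 16796.
Reading a vote for the leader as '(' and for the other as ')' turns such a sequence into a balanced string of 4 pairs, so the count is C_4. So Q = C_4 = 14.
P + Q = 16796 + 14 = 16810.

16810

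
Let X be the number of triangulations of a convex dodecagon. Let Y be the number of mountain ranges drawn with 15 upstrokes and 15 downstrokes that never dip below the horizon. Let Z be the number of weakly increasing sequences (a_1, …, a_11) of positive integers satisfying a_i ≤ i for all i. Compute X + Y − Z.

9652855

Triangulations of a convex m-gon are counted by C_{m−2}; with m = 12 this is C_10. So X = C_10 = 16796.
Paths of 15 up- and 15 down-steps that never dip below the axis are Dyck paths; their count is C_15. So Y = C_15 = 9694845.
Such sub-staircase sequences of length n are counted by C_n; here n = 11. So Z = C_11 = 58786.
X + Y − Z = 16796 + 9694845 − 58786 = 9652855.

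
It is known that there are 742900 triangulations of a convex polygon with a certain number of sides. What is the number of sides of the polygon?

15

Triangulations of a convex m-gon are counted by C_{m−2}. The Catalan number equal to 742900 is C_13.
So m − 2 = 13, giving m = 15 sides.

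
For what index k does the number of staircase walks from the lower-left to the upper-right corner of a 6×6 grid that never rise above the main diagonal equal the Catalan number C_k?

6

Monotone paths in an n×n grid that stay weakly below the diagonal are counted by C_n; here n = 6.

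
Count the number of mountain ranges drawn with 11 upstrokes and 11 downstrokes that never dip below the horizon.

58786

Dyck paths of semilength n (length 2n) are counted by C_n; here n = 11.
C_11 = C_10 · 2(2·10+1)/(10+2) = 16796 · 42/12 = 58786.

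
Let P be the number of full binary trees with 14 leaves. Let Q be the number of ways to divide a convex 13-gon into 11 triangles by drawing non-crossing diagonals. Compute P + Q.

Full binary trees with 14 leaves have 14−1 = 13 internal nodes, so there are C_13 of them. So P = C_13 = 742900.
The number of triangulations of a 13-gon is the Catalan number C_11 (index = sides − 2). So Q = C_11 = 58786.
P + Q = 742900 + 58786 = 801686.

801686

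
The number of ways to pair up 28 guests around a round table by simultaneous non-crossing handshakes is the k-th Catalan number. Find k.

With 28 = 2·14 people, non-crossing handshake pairings are non-crossing perfect matchings on a circle, counted by C_14.

14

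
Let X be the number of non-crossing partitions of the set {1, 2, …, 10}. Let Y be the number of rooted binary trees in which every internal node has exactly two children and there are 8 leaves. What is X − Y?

16367

The non-crossing partitions of [10] form a lattice of size C_10. So X = C_10 = 16796.
A full binary tree with L leaves has L−1 internal nodes and is counted by C_{L−1}; L = 8 gives C_7. So Y = C_7 = 429.
X − Y = 16796 − 429 = 16367.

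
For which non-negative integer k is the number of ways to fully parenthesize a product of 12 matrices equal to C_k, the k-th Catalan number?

Ways to associate a product of 12 factors correspond to binary trees on 12 leaves, so the count is C_11.

11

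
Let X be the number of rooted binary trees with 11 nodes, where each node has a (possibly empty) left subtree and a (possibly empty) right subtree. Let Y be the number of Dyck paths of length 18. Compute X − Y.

There are C_n binary search tree shapes on n keys; with n = 11 that is C_11. So X = C_11 = 58786.
Dyck paths of semilength n (length 2n) are counted by C_n; here n = 9. So Y = C_9 = 4862.
X − Y = 58786 − 4862 = 53924.

53924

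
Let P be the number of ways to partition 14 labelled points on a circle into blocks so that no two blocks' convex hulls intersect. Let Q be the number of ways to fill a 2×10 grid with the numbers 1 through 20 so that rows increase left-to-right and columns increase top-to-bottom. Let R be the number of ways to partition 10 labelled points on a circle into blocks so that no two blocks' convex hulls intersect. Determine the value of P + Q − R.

Non-crossing partitions of an n-element set are counted by C_n; here n = 14. So P = C_14 = 2674440.
By the hook-length formula (or a Dyck-path bijection), SYT of shape 2×10 number C_10. So Q = C_10 = 16796.
Non-crossing partitions of an n-element set are counted by C_n; here n = 10. So R = C_10 = 16796.
P + Q − R = 2674440 + 16796 − 16796 = 2674440.

2674440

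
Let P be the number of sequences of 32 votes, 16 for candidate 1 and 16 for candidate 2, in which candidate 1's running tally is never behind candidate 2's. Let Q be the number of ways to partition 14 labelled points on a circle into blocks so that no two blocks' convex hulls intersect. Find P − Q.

Reading a vote for the leader as '(' and for the other as ')' turns such a sequence into a balanced string of 16 pairs, so the count is C_16. So P = C_16 = 35357670.
Non-crossing partitions of an n-element set are counted by C_n; here n = 14. So Q = C_14 = 2674440.
P − Q = 35357670 − 2674440 = 32683230.

32683230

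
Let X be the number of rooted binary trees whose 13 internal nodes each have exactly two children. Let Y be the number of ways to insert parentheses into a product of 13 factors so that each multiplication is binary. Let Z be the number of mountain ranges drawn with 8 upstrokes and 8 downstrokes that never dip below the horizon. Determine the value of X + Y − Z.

Full binary trees with n internal nodes are counted by C_n; here n = 13. So X = C_13 = 742900.
Bracketing 13 factors into binary products is counted by C_{13−1} = C_12. So Y = C_12 = 208012.
A Dyck path with 8 up-steps and 8 down-steps has semilength 8, so there are C_8 of them. So Z = C_8 = 1430.
X + Y − Z = 742900 + 208012 − 1430 = 949482.

949482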